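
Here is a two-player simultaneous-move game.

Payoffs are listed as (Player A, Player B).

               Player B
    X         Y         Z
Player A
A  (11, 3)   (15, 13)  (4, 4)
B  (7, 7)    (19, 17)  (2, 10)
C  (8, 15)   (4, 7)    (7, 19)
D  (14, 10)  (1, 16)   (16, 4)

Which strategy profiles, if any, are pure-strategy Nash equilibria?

Player A against X: payoffs 11, 7, 8, 14 → best response D.
Player A against Y: payoffs 15, 19, 4, 1 → best response B.
Player A against Z: payoffs 4, 2, 7, 16 → best response D.
Player B against A: payoffs 3, 13, 4 → best response Y.
Player B against B: payoffs 7, 17, 10 → best response Y.
Player B against C: payoffs 15, 7, 19 → best response Z.
Player B against D: payoffs 10, 16, 4 → best response Y.
Mutual best responses: (B, Y).

(B, Y)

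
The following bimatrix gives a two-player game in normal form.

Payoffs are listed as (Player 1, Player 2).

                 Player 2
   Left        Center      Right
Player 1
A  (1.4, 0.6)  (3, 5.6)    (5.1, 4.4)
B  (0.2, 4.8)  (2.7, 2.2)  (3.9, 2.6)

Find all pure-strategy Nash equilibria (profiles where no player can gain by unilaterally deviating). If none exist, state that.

Pure NE: (A, Center)

(A, Left): Player 2 can switch to Center (0.6 → 5.6). Not NE.
(A, Center): Player 1 gets 3, best alternative 2.7; Player 2 gets 5.6, best alternative 4.4. No profitable deviation — NE.
(A, Right): Player 2 can switch to Center (4.4 → 5.6). Not NE.
(B, Left): Player 1 can switch to A (0.2 → 1.4). Not NE.
(B, Center): Player 1 can switch to A (2.7 → 3). Not NE.
(B, Right): Player 1 can switch to A (3.9 → 5.1). Not NE.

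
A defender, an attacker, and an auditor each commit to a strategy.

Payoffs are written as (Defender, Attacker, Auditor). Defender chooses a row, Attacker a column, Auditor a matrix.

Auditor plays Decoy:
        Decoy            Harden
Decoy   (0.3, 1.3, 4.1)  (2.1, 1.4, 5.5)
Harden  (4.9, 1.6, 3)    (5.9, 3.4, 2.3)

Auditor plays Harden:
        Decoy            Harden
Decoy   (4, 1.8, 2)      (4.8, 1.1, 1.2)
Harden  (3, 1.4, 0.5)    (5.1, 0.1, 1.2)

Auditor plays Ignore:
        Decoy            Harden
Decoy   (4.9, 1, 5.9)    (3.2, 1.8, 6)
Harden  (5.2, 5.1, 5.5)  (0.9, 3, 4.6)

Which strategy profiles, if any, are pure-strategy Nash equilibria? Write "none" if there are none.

Defender against (Decoy, Decoy): payoffs 0.3, 4.9 → best response Harden.
Defender against (Decoy, Harden): payoffs 4, 3 → best response Decoy.
Defender against (Decoy, Ignore): payoffs 4.9, 5.2 → best response Harden.
Defender against (Harden, Decoy): payoffs 2.1, 5.9 → best response Harden.
Defender against (Harden, Harden): payoffs 4.8, 5.1 → best response Harden.
Defender against (Harden, Ignore): payoffs 3.2, 0.9 → best response Decoy.
Attacker against (Decoy, Decoy): payoffs 1.3, 1.4 → best response Harden.
Attacker against (Decoy, Harden): payoffs 1.8, 1.1 → best response Decoy.
Attacker against (Decoy, Ignore): payoffs 1, 1.8 → best response Harden.
Attacker against (Harden, Decoy): payoffs 1.6, 3.4 → best response Harden.
Attacker against (Harden, Harden): payoffs 1.4, 0.1 → best response Decoy.
Attacker against (Harden, Ignore): payoffs 5.1, 3 → best response Decoy.
Auditor against (Decoy, Decoy): payoffs 4.1, 2, 5.9 → best response Ignore.
Auditor against (Decoy, Harden): payoffs 5.5, 1.2, 6 → best response Ignore.
Auditor against (Harden, Decoy): payoffs 3, 0.5, 5.5 → best response Ignore.
Auditor against (Harden, Harden): payoffs 2.3, 1.2, 4.6 → best response Ignore.
Mutual best responses: (Decoy, Harden, Ignore); (Harden, Decoy, Ignore).

(Decoy, Harden, Ignore) and (Harden, Decoy, Ignore)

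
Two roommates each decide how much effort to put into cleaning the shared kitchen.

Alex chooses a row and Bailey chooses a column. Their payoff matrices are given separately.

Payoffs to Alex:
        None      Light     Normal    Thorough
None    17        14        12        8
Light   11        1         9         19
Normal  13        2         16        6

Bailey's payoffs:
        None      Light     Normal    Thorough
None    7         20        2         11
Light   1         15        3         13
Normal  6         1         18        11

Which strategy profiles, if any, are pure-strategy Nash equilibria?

Pure-strategy Nash equilibria: (None, Light); (Normal, Normal)

For each player, find the best response to each opponent profile; mutual best responses are the pure NE.
Alex against None: payoffs 17, 11, 13 → best response None.
Alex against Light: payoffs 14, 1, 2 → best response None.
Alex against Normal: payoffs 12, 9, 16 → best response Normal.
Alex against Thorough: payoffs 8, 19, 6 → best response Light.
Bailey against None: payoffs 7, 20, 2, 11 → best response Light.
Bailey against Light: payoffs 1, 15, 3, 13 → best response Light.
Bailey against Normal: payoffs 6, 1, 18, 11 → best response Normal.
Mutual best responses: (None, Light); (Normal, Normal).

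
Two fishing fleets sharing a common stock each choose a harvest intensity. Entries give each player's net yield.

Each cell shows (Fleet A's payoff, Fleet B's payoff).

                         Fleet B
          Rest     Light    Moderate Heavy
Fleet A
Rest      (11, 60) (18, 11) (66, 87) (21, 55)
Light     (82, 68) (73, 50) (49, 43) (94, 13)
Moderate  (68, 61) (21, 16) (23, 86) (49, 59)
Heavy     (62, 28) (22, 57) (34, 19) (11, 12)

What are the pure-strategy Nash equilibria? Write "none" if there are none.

(Rest, Rest): Fleet A can switch to Light (11 → 82). Not NE.
(Rest, Light): Fleet A can switch to Light (18 → 73). Not NE.
(Rest, Moderate): Fleet A gets 66, best alternative 49; Fleet B gets 87, best alternative 60. No profitable deviation — NE.
(Rest, Heavy): Fleet A can switch to Light (21 → 94). Not NE.
(Light, Rest): Fleet A gets 82, best alternative 68; Fleet B gets 68, best alternative 50. No profitable deviation — NE.
(Light, Light): Fleet B can switch to Rest (50 → 68). Not NE.
(Light, Moderate): Fleet A can switch to Rest (49 → 66). Not NE.
(Light, Heavy): Fleet B can switch to Rest (13 → 68). Not NE.
(Moderate, Rest): Fleet A can switch to Light (68 → 82). Not NE.
(Moderate, Light): Fleet A can switch to Light (21 → 73). Not NE.
(Moderate, Moderate): Fleet A can switch to Rest (23 → 66). Not NE.
(Moderate, Heavy): Fleet A can switch to Light (49 → 94). Not NE.
(The remaining 4 profiles each have a profitable deviation by the same check.)

The pure Nash equilibria are (Rest, Moderate) and (Light, Rest).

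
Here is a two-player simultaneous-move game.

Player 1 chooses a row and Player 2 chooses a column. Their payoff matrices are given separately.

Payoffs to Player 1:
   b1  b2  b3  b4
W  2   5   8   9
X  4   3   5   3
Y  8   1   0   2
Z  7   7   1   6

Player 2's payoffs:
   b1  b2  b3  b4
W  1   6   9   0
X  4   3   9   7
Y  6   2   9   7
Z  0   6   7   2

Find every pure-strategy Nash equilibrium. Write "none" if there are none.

The unique pure-strategy Nash equilibrium is (W, b3).

For each player, find the best response to each opponent profile; mutual best responses are the pure NE.
Player 1 against b1: payoffs 2, 4, 8, 7 → best response Y.
Player 1 against b2: payoffs 5, 3, 1, 7 → best response Z.
Player 1 against b3: payoffs 8, 5, 0, 1 → best response W.
Player 1 against b4: payoffs 9, 3, 2, 6 → best response W.
Player 2 against W: payoffs 1, 6, 9, 0 → best response b3.
Player 2 against X: payoffs 4, 3, 9, 7 → best response b3.
Player 2 against Y: payoffs 6, 2, 9, 7 → best response b3.
Player 2 against Z: payoffs 0, 6, 7, 2 → best response b3.
Mutual best responses: (W, b3).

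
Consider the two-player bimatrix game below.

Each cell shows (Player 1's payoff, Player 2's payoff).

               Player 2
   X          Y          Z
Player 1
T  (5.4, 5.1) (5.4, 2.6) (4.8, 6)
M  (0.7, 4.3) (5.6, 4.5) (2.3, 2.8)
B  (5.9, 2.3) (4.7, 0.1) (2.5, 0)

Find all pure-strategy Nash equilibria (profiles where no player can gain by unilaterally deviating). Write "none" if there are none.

(T, Z) and (M, Y) and (B, X)

For each player, find the best response to each opponent profile; mutual best responses are the pure NE.
Player 1 against X: payoffs 5.4, 0.7, 5.9 → best response B.
Player 1 against Y: payoffs 5.4, 5.6, 4.7 → best response M.
Player 1 against Z: payoffs 4.8, 2.3, 2.5 → best response T.
Player 2 against T: payoffs 5.1, 2.6, 6 → best response Z.
Player 2 against M: payoffs 4.3, 4.5, 2.8 → best response Y.
Player 2 against B: payoffs 2.3, 0.1, 0 → best response X.
Mutual best responses: (T, Z); (M, Y); (B, X).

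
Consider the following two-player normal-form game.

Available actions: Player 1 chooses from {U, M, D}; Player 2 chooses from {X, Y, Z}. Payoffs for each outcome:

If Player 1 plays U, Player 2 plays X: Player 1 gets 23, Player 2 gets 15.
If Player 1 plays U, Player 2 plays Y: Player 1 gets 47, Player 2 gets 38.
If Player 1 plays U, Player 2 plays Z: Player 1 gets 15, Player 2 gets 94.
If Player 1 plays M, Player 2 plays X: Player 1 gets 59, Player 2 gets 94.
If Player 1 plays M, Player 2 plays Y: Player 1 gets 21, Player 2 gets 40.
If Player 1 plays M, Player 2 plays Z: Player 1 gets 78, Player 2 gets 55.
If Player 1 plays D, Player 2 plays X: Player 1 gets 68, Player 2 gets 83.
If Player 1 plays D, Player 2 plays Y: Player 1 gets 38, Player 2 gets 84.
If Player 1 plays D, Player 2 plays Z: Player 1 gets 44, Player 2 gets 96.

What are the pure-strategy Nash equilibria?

Player 1 against X: payoffs 23, 59, 68 → best response D.
Player 1 against Y: payoffs 47, 21, 38 → best response U.
Player 1 against Z: payoffs 15, 78, 44 → best response M.
Player 2 against U: payoffs 15, 38, 94 → best response Z.
Player 2 against M: payoffs 94, 40, 55 → best response X.
Player 2 against D: payoffs 83, 84, 96 → best response Z.
No profile is a mutual best response for all players.

There is no pure-strategy Nash equilibrium.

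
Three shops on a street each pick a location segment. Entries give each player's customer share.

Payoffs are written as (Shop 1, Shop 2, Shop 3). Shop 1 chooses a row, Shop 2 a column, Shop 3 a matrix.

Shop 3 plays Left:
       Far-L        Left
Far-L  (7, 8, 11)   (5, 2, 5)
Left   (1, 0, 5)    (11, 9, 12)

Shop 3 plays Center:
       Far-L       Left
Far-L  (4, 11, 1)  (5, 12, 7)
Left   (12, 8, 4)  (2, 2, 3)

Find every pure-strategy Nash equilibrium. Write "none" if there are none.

(Far-L, Far-L, Left) and (Far-L, Left, Center) and (Left, Left, Left)

(Far-L, Far-L, Left): Shop 1 gets 7, best alternative 1; Shop 2 gets 8, best alternative 2; Shop 3 gets 11, best alternative 1. No profitable deviation — NE.
(Far-L, Far-L, Center): Shop 1 can switch to Left (4 → 12). Not NE.
(Far-L, Left, Left): Shop 1 can switch to Left (5 → 11). Not NE.
(Far-L, Left, Center): Shop 1 gets 5, best alternative 2; Shop 2 gets 12, best alternative 11; Shop 3 gets 7, best alternative 5. No profitable deviation — NE.
(Left, Far-L, Left): Shop 1 can switch to Far-L (1 → 7). Not NE.
(Left, Far-L, Center): Shop 3 can switch to Left (4 → 5). Not NE.
(Left, Left, Left): Shop 1 gets 11, best alternative 5; Shop 2 gets 9, best alternative 0; Shop 3 gets 12, best alternative 3. No profitable deviation — NE.
(Left, Left, Center): Shop 1 can switch to Far-L (2 → 5). Not NE.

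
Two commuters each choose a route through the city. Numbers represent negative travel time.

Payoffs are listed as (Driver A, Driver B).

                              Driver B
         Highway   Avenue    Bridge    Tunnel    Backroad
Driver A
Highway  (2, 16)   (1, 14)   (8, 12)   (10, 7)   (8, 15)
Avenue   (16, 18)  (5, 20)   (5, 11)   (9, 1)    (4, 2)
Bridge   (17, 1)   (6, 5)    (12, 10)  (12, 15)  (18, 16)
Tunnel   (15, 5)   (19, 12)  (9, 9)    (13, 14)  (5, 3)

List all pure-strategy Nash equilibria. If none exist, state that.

Pure-strategy Nash equilibria: (Bridge, Backroad); (Tunnel, Tunnel)

(Highway, Highway): Driver A can switch to Avenue (2 → 16). Not NE.
(Highway, Avenue): Driver A can switch to Avenue (1 → 5). Not NE.
(Highway, Bridge): Driver A can switch to Bridge (8 → 12). Not NE.
(Highway, Tunnel): Driver A can switch to Bridge (10 → 12). Not NE.
(Highway, Backroad): Driver A can switch to Bridge (8 → 18). Not NE.
(Avenue, Highway): Driver A can switch to Bridge (16 → 17). Not NE.
(Avenue, Avenue): Driver A can switch to Bridge (5 → 6). Not NE.
(Avenue, Bridge): Driver A can switch to Highway (5 → 8). Not NE.
(Avenue, Tunnel): Driver A can switch to Highway (9 → 10). Not NE.
(Avenue, Backroad): Driver A can switch to Highway (4 → 8). Not NE.
(Bridge, Highway): Driver B can switch to Avenue (1 → 5). Not NE.
(Bridge, Avenue): Driver A can switch to Tunnel (6 → 19). Not NE.
(Bridge, Backroad): Driver A gets 18, best alternative 8; Driver B gets 16, best alternative 15. No profitable deviation — NE.
(Tunnel, Tunnel): Driver A gets 13, best alternative 12; Driver B gets 14, best alternative 12. No profitable deviation — NE.
(The remaining 6 profiles each have a profitable deviation by the same check.)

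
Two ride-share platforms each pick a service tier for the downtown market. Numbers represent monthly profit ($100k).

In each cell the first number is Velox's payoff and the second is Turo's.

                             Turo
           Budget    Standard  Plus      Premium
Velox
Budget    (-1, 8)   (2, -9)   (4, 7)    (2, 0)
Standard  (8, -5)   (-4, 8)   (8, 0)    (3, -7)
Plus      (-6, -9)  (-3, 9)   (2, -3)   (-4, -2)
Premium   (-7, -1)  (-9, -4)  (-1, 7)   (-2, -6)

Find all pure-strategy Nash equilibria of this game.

For each player, find the best response to each opponent profile; mutual best responses are the pure NE.
Velox against Budget: payoffs -1, 8, -6, -7 → best response Standard.
Velox against Standard: payoffs 2, -4, -3, -9 → best response Budget.
Velox against Plus: payoffs 4, 8, 2, -1 → best response Standard.
Velox against Premium: payoffs 2, 3, -4, -2 → best response Standard.
Turo against Budget: payoffs 8, -9, 7, 0 → best response Budget.
Turo against Standard: payoffs -5, 8, 0, -7 → best response Standard.
Turo against Plus: payoffs -9, 9, -3, -2 → best response Standard.
Turo against Premium: payoffs -1, -4, 7, -6 → best response Plus.
No profile is a mutual best response for all players.

There is no pure-strategy Nash equilibrium.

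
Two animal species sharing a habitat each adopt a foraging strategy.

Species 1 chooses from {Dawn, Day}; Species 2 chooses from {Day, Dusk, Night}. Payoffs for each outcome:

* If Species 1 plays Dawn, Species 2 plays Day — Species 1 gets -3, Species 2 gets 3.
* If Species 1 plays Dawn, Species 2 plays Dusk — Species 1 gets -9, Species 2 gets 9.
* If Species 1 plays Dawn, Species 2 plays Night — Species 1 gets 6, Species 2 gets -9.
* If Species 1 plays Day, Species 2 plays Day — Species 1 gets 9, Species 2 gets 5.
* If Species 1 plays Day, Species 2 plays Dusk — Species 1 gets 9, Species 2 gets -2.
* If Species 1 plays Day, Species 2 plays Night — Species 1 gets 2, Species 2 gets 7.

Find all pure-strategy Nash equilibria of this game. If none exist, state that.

No pure-strategy Nash equilibrium.

Species 1 against Day: payoffs -3, 9 → best response Day.
Species 1 against Dusk: payoffs -9, 9 → best response Day.
Species 1 against Night: payoffs 6, 2 → best response Dawn.
Species 2 against Dawn: payoffs 3, 9, -9 → best response Dusk.
Species 2 against Day: payoffs 5, -2, 7 → best response Night.
No profile is a mutual best response for all players.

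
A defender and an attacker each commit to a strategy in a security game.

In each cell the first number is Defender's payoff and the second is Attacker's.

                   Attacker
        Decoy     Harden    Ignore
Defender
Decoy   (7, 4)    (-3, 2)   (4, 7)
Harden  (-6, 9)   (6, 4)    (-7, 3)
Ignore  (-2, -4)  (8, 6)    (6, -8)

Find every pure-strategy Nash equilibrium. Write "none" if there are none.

Pure NE: (Ignore, Harden)

Mark each player's best response to every combination of opponents' strategies; a profile where every player is best-responding is a pure Nash equilibrium.
Defender against Decoy: payoffs 7, -6, -2 → best response Decoy.
Defender against Harden: payoffs -3, 6, 8 → best response Ignore.
Defender against Ignore: payoffs 4, -7, 6 → best response Ignore.
Attacker against Decoy: payoffs 4, 2, 7 → best response Ignore.
Attacker against Harden: payoffs 9, 4, 3 → best response Decoy.
Attacker against Ignore: payoffs -4, 6, -8 → best response Harden.
Mutual best responses: (Ignore, Harden).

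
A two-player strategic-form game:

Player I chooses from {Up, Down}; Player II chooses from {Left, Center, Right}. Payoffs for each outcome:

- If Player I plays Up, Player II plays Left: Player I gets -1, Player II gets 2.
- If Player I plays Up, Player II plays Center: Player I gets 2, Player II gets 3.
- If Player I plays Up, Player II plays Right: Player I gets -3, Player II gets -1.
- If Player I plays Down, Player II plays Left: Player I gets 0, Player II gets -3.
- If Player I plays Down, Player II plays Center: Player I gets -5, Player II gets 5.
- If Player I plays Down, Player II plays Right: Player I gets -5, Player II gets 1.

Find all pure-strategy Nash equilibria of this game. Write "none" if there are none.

The unique pure-strategy Nash equilibrium is (Up, Center).

(Up, Left): Player I can switch to Down (-1 → 0). Not NE.
(Up, Center): Player I gets 2, best alternative -5; Player II gets 3, best alternative 2. No profitable deviation — NE.
(Up, Right): Player II can switch to Left (-1 → 2). Not NE.
(Down, Left): Player II can switch to Center (-3 → 5). Not NE.
(Down, Center): Player I can switch to Up (-5 → 2). Not NE.
(Down, Right): Player I can switch to Up (-5 → -3). Not NE.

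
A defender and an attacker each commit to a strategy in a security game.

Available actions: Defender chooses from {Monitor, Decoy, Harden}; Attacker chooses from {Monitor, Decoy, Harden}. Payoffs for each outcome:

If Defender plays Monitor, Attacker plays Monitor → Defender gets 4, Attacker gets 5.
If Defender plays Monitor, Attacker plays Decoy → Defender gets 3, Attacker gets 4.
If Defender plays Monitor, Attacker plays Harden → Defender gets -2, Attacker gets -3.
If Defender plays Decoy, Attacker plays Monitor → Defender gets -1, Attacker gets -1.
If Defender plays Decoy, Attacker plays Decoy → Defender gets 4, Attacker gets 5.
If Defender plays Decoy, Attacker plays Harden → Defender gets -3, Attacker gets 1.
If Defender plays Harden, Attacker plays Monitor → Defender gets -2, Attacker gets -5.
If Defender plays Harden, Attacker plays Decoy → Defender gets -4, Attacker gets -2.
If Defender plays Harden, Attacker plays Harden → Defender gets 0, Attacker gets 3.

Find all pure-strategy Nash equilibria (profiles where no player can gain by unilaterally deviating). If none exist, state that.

(Monitor, Monitor): Defender gets 4, best alternative -1; Attacker gets 5, best alternative 4. No profitable deviation — NE.
(Monitor, Decoy): Defender can switch to Decoy (3 → 4). Not NE.
(Monitor, Harden): Defender can switch to Harden (-2 → 0). Not NE.
(Decoy, Monitor): Defender can switch to Monitor (-1 → 4). Not NE.
(Decoy, Decoy): Defender gets 4, best alternative 3; Attacker gets 5, best alternative 1. No profitable deviation — NE.
(Decoy, Harden): Defender can switch to Monitor (-3 → -2). Not NE.
(Harden, Monitor): Defender can switch to Monitor (-2 → 4). Not NE.
(Harden, Decoy): Defender can switch to Monitor (-4 → 3). Not NE.
(Harden, Harden): Defender gets 0, best alternative -2; Attacker gets 3, best alternative -2. No profitable deviation — NE.

The pure Nash equilibria are (Monitor, Monitor), (Decoy, Decoy), (Harden, Harden).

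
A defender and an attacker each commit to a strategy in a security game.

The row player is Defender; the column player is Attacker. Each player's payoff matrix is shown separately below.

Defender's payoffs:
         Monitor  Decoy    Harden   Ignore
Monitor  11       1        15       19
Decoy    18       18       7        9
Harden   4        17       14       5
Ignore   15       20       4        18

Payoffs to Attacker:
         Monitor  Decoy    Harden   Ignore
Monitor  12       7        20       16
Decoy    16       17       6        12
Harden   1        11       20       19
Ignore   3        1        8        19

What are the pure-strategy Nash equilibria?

Defender against Monitor: payoffs 11, 18, 4, 15 → best response Decoy.
Defender against Decoy: payoffs 1, 18, 17, 20 → best response Ignore.
Defender against Harden: payoffs 15, 7, 14, 4 → best response Monitor.
Defender against Ignore: payoffs 19, 9, 5, 18 → best response Monitor.
Attacker against Monitor: payoffs 12, 7, 20, 16 → best response Harden.
Attacker against Decoy: payoffs 16, 17, 6, 12 → best response Decoy.
Attacker against Harden: payoffs 1, 11, 20, 19 → best response Harden.
Attacker against Ignore: payoffs 3, 1, 8, 19 → best response Ignore.
Mutual best responses: (Monitor, Harden).

Pure NE: (Monitor, Harden)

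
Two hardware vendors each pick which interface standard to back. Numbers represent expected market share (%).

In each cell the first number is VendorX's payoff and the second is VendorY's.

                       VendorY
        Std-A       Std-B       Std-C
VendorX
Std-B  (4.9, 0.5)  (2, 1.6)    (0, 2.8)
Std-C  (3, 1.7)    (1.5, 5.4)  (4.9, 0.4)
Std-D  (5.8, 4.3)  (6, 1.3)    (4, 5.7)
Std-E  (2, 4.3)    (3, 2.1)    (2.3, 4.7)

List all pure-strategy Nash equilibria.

This game has no pure Nash equilibrium.

For each player, find the best response to each opponent profile; mutual best responses are the pure NE.
VendorX against Std-A: payoffs 4.9, 3, 5.8, 2 → best response Std-D.
VendorX against Std-B: payoffs 2, 1.5, 6, 3 → best response Std-D.
VendorX against Std-C: payoffs 0, 4.9, 4, 2.3 → best response Std-C.
VendorY against Std-B: payoffs 0.5, 1.6, 2.8 → best response Std-C.
VendorY against Std-C: payoffs 1.7, 5.4, 0.4 → best response Std-B.
VendorY against Std-D: payoffs 4.3, 1.3, 5.7 → best response Std-C.
VendorY against Std-E: payoffs 4.3, 2.1, 4.7 → best response Std-C.
No profile is a mutual best response for all players.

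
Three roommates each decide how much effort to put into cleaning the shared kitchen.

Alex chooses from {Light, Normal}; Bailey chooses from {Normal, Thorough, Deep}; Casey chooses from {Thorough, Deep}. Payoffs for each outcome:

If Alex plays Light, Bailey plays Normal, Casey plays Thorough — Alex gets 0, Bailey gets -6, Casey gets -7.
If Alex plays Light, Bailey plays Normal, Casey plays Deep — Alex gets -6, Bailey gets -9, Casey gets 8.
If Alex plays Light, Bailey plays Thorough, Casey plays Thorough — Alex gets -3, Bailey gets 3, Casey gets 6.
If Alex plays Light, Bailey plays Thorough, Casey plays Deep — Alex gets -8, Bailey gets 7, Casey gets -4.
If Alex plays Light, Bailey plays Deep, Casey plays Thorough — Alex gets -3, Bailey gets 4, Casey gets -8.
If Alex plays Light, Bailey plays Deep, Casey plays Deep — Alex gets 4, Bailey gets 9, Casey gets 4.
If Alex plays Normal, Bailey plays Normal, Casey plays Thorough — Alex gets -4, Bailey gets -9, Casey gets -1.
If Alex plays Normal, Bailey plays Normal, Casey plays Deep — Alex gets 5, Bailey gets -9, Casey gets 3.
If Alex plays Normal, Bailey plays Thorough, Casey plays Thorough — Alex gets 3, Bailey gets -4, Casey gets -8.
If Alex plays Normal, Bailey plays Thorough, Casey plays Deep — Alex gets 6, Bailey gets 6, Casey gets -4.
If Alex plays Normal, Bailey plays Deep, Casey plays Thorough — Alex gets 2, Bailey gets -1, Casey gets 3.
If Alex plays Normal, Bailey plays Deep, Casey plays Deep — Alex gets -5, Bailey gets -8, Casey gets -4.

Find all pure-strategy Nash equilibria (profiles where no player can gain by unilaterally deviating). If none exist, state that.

(Light, Deep, Deep); (Normal, Thorough, Deep); (Normal, Deep, Thorough)

(Light, Normal, Thorough): Bailey can switch to Thorough (-6 → 3). Not NE.
(Light, Normal, Deep): Alex can switch to Normal (-6 → 5). Not NE.
(Light, Thorough, Thorough): Alex can switch to Normal (-3 → 3). Not NE.
(Light, Thorough, Deep): Alex can switch to Normal (-8 → 6). Not NE.
(Light, Deep, Thorough): Alex can switch to Normal (-3 → 2). Not NE.
(Light, Deep, Deep): Alex gets 4, best alternative -5; Bailey gets 9, best alternative 7; Casey gets 4, best alternative -8. No profitable deviation — NE.
(Normal, Normal, Thorough): Alex can switch to Light (-4 → 0). Not NE.
(Normal, Normal, Deep): Bailey can switch to Thorough (-9 → 6). Not NE.
(Normal, Thorough, Thorough): Bailey can switch to Deep (-4 → -1). Not NE.
(Normal, Thorough, Deep): Alex gets 6, best alternative -8; Bailey gets 6, best alternative -8; Casey gets -4, best alternative -8. No profitable deviation — NE.
(Normal, Deep, Thorough): Alex gets 2, best alternative -3; Bailey gets -1, best alternative -4; Casey gets 3, best alternative -4. No profitable deviation — NE.
(The remaining 1 profile has a profitable deviation by the same check.)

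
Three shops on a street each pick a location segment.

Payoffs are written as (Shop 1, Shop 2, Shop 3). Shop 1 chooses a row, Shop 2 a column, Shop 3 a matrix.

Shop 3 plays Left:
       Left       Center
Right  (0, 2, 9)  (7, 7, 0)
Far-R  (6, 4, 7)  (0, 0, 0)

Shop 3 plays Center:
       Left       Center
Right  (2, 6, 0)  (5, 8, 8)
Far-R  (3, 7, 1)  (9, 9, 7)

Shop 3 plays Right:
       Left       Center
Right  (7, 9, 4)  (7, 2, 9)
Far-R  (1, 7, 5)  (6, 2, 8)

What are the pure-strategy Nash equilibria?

For each player, find the best response to each opponent profile; mutual best responses are the pure NE.
Shop 1 against (Left, Left): payoffs 0, 6 → best response Far-R.
Shop 1 against (Left, Center): payoffs 2, 3 → best response Far-R.
Shop 1 against (Left, Right): payoffs 7, 1 → best response Right.
Shop 1 against (Center, Left): payoffs 7, 0 → best response Right.
Shop 1 against (Center, Center): payoffs 5, 9 → best response Far-R.
Shop 1 against (Center, Right): payoffs 7, 6 → best response Right.
Shop 2 against (Right, Left): payoffs 2, 7 → best response Center.
Shop 2 against (Right, Center): payoffs 6, 8 → best response Center.
Shop 2 against (Right, Right): payoffs 9, 2 → best response Left.
Shop 2 against (Far-R, Left): payoffs 4, 0 → best response Left.
Shop 2 against (Far-R, Center): payoffs 7, 9 → best response Center.
Shop 2 against (Far-R, Right): payoffs 7, 2 → best response Left.
Shop 3 against (Right, Left): payoffs 9, 0, 4 → best response Left.
Shop 3 against (Right, Center): payoffs 0, 8, 9 → best response Right.
Shop 3 against (Far-R, Left): payoffs 7, 1, 5 → best response Left.
Shop 3 against (Far-R, Center): payoffs 0, 7, 8 → best response Right.
Mutual best responses: (Far-R, Left, Left).

Pure NE: (Far-R, Left, Left)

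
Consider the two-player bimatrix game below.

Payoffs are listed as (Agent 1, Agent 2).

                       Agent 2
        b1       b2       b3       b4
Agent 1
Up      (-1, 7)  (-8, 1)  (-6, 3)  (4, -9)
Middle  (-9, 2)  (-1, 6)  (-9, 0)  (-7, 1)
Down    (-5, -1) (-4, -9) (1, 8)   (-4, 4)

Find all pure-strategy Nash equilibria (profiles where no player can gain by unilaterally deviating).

Agent 1 against b1: payoffs -1, -9, -5 → best response Up.
Agent 1 against b2: payoffs -8, -1, -4 → best response Middle.
Agent 1 against b3: payoffs -6, -9, 1 → best response Down.
Agent 1 against b4: payoffs 4, -7, -4 → best response Up.
Agent 2 against Up: payoffs 7, 1, 3, -9 → best response b1.
Agent 2 against Middle: payoffs 2, 6, 0, 1 → best response b2.
Agent 2 against Down: payoffs -1, -9, 8, 4 → best response b3.
Mutual best responses: (Up, b1); (Middle, b2); (Down, b3).

Pure-strategy Nash equilibria: (Up, b1) and (Middle, b2) and (Down, b3)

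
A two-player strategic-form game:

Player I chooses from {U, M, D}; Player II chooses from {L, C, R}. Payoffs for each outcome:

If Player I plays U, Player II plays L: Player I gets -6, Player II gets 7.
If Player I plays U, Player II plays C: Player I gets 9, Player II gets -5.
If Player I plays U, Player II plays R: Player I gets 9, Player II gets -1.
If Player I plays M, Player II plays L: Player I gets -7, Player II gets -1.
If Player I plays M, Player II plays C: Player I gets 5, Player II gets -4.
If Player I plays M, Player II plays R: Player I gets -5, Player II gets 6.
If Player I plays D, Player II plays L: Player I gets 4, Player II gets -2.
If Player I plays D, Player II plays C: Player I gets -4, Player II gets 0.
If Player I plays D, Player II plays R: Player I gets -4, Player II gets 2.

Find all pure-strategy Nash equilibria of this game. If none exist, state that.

Mark each player's best response to every combination of opponents' strategies; a profile where every player is best-responding is a pure Nash equilibrium.
Player I against L: payoffs -6, -7, 4 → best response D.
Player I against C: payoffs 9, 5, -4 → best response U.
Player I against R: payoffs 9, -5, -4 → best response U.
Player II against U: payoffs 7, -5, -1 → best response L.
Player II against M: payoffs -1, -4, 6 → best response R.
Player II against D: payoffs -2, 0, 2 → best response R.
No profile is a mutual best response for all players.

none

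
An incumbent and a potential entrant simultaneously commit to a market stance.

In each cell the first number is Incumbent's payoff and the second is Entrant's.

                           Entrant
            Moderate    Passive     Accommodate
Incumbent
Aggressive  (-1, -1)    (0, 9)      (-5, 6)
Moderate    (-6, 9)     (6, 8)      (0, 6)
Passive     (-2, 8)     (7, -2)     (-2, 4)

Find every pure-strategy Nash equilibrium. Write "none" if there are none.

Incumbent against Moderate: payoffs -1, -6, -2 → best response Aggressive.
Incumbent against Passive: payoffs 0, 6, 7 → best response Passive.
Incumbent against Accommodate: payoffs -5, 0, -2 → best response Moderate.
Entrant against Aggressive: payoffs -1, 9, 6 → best response Passive.
Entrant against Moderate: payoffs 9, 8, 6 → best response Moderate.
Entrant against Passive: payoffs 8, -2, 4 → best response Moderate.
No profile is a mutual best response for all players.

none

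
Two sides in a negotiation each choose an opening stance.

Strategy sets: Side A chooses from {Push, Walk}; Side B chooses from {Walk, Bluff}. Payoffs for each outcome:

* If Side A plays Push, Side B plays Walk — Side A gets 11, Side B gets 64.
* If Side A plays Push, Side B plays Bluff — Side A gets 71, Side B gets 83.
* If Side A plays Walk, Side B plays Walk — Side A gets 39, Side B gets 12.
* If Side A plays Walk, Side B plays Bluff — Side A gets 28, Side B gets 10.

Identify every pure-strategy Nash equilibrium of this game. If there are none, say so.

Side A against Walk: payoffs 11, 39 → best response Walk.
Side A against Bluff: payoffs 71, 28 → best response Push.
Side B against Push: payoffs 64, 83 → best response Bluff.
Side B against Walk: payoffs 12, 10 → best response Walk.
Mutual best responses: (Push, Bluff); (Walk, Walk).

(Push, Bluff) and (Walk, Walk)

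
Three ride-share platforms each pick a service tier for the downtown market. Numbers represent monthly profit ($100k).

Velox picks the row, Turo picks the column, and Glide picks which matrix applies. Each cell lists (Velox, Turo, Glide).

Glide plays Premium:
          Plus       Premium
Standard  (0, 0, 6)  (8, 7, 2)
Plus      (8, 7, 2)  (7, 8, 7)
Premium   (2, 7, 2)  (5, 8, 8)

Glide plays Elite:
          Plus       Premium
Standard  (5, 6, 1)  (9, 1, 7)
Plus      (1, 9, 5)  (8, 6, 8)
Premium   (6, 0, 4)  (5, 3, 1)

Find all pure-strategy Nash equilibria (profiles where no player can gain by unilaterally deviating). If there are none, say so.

No pure-strategy Nash equilibrium.

For each player, find the best response to each opponent profile; mutual best responses are the pure NE.
Velox against (Plus, Premium): payoffs 0, 8, 2 → best response Plus.
Velox against (Plus, Elite): payoffs 5, 1, 6 → best response Premium.
Velox against (Premium, Premium): payoffs 8, 7, 5 → best response Standard.
Velox against (Premium, Elite): payoffs 9, 8, 5 → best response Standard.
Turo against (Standard, Premium): payoffs 0, 7 → best response Premium.
Turo against (Standard, Elite): payoffs 6, 1 → best response Plus.
Turo against (Plus, Premium): payoffs 7, 8 → best response Premium.
Turo against (Plus, Elite): payoffs 9, 6 → best response Plus.
Turo against (Premium, Premium): payoffs 7, 8 → best response Premium.
Turo against (Premium, Elite): payoffs 0, 3 → best response Premium.
Glide against (Standard, Plus): payoffs 6, 1 → best response Premium.
Glide against (Standard, Premium): payoffs 2, 7 → best response Elite.
Glide against (Plus, Plus): payoffs 2, 5 → best response Elite.
Glide against (Plus, Premium): payoffs 7, 8 → best response Elite.
Glide against (Premium, Plus): payoffs 2, 4 → best response Elite.
Glide against (Premium, Premium): payoffs 8, 1 → best response Premium.
No profile is a mutual best response for all players.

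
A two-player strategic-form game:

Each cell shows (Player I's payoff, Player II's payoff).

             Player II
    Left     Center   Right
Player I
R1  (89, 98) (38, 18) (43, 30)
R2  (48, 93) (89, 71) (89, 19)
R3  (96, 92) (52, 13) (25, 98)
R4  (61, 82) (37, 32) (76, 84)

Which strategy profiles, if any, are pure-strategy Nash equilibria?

This game has no pure Nash equilibrium.

(R1, Left): Player I can switch to R3 (89 → 96). Not NE.
(R1, Center): Player I can switch to R2 (38 → 89). Not NE.
(R1, Right): Player I can switch to R2 (43 → 89). Not NE.
(R2, Left): Player I can switch to R1 (48 → 89). Not NE.
(R2, Center): Player II can switch to Left (71 → 93). Not NE.
(R2, Right): Player II can switch to Left (19 → 93). Not NE.
(The remaining 6 profiles each have a profitable deviation by the same check.)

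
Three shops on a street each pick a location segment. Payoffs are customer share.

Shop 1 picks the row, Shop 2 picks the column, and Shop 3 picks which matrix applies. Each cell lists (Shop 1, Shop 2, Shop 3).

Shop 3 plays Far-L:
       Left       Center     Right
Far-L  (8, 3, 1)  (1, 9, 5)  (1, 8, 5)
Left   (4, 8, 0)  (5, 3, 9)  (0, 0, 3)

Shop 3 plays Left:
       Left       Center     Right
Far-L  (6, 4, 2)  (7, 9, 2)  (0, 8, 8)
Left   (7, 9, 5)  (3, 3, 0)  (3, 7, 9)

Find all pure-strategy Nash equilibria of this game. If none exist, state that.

The unique pure-strategy Nash equilibrium is (Left, Left, Left).

Check each profile: it is a Nash equilibrium iff no player can strictly gain by switching unilaterally.
(Far-L, Left, Far-L): Shop 2 can switch to Center (3 → 9). Not NE.
(Far-L, Left, Left): Shop 1 can switch to Left (6 → 7). Not NE.
(Far-L, Center, Far-L): Shop 1 can switch to Left (1 → 5). Not NE.
(Far-L, Center, Left): Shop 3 can switch to Far-L (2 → 5). Not NE.
(Far-L, Right, Far-L): Shop 2 can switch to Center (8 → 9). Not NE.
(Far-L, Right, Left): Shop 1 can switch to Left (0 → 3). Not NE.
(Left, Left, Far-L): Shop 1 can switch to Far-L (4 → 8). Not NE.
(Left, Left, Left): Shop 1 gets 7, best alternative 6; Shop 2 gets 9, best alternative 7; Shop 3 gets 5, best alternative 0. No profitable deviation — NE.
(Left, Center, Far-L): Shop 2 can switch to Left (3 → 8). Not NE.
(Left, Center, Left): Shop 1 can switch to Far-L (3 → 7). Not NE.
(Left, Right, Far-L): Shop 1 can switch to Far-L (0 → 1). Not NE.
(Left, Right, Left): Shop 2 can switch to Left (7 → 9). Not NE.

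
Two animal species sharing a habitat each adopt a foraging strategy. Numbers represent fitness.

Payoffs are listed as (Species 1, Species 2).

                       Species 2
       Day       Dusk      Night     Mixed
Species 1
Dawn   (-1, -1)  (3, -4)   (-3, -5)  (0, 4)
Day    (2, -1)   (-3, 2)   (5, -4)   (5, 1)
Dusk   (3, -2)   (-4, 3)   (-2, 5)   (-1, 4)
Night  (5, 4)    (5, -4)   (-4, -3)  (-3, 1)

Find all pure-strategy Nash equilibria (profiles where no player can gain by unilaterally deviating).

(Night, Day)

(Dawn, Day): Species 1 can switch to Day (-1 → 2). Not NE.
(Dawn, Dusk): Species 1 can switch to Night (3 → 5). Not NE.
(Dawn, Night): Species 1 can switch to Day (-3 → 5). Not NE.
(Dawn, Mixed): Species 1 can switch to Day (0 → 5). Not NE.
(Day, Day): Species 1 can switch to Dusk (2 → 3). Not NE.
(Day, Dusk): Species 1 can switch to Dawn (-3 → 3). Not NE.
(Night, Day): Species 1 gets 5, best alternative 3; Species 2 gets 4, best alternative 1. No profitable deviation — NE.
(The remaining 9 profiles each have a profitable deviation by the same check.)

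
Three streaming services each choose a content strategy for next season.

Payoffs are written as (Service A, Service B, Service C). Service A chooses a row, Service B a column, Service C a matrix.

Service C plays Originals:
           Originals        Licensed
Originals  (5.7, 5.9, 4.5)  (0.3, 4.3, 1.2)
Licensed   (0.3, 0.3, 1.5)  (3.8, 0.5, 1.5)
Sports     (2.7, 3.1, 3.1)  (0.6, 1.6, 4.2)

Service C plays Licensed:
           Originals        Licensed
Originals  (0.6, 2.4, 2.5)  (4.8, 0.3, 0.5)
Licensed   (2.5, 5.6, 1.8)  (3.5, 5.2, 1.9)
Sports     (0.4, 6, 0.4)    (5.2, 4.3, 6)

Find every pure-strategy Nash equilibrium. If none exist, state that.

Check each profile: it is a Nash equilibrium iff no player can strictly gain by switching unilaterally.
(Originals, Originals, Originals): Service A gets 5.7, best alternative 2.7; Service B gets 5.9, best alternative 4.3; Service C gets 4.5, best alternative 2.5. No profitable deviation — NE.
(Originals, Originals, Licensed): Service A can switch to Licensed (0.6 → 2.5). Not NE.
(Originals, Licensed, Originals): Service A can switch to Licensed (0.3 → 3.8). Not NE.
(Originals, Licensed, Licensed): Service A can switch to Sports (4.8 → 5.2). Not NE.
(Licensed, Originals, Originals): Service A can switch to Originals (0.3 → 5.7). Not NE.
(Licensed, Originals, Licensed): Service A gets 2.5, best alternative 0.6; Service B gets 5.6, best alternative 5.2; Service C gets 1.8, best alternative 1.5. No profitable deviation — NE.
(Licensed, Licensed, Originals): Service C can switch to Licensed (1.5 → 1.9). Not NE.
(Licensed, Licensed, Licensed): Service A can switch to Originals (3.5 → 4.8). Not NE.
(Sports, Originals, Originals): Service A can switch to Originals (2.7 → 5.7). Not NE.
(Sports, Originals, Licensed): Service A can switch to Originals (0.4 → 0.6). Not NE.
(Sports, Licensed, Originals): Service A can switch to Licensed (0.6 → 3.8). Not NE.
(Sports, Licensed, Licensed): Service B can switch to Originals (4.3 → 6). Not NE.

(Originals, Originals, Originals); (Licensed, Originals, Licensed)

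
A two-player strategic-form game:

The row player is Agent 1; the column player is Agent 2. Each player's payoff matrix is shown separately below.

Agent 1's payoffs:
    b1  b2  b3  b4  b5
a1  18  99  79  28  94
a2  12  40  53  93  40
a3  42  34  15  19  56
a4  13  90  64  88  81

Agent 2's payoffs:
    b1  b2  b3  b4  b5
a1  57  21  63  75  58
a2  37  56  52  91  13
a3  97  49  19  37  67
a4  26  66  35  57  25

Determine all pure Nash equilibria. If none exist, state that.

Mark each player's best response to every combination of opponents' strategies; a profile where every player is best-responding is a pure Nash equilibrium.
Agent 1 against b1: payoffs 18, 12, 42, 13 → best response a3.
Agent 1 against b2: payoffs 99, 40, 34, 90 → best response a1.
Agent 1 against b3: payoffs 79, 53, 15, 64 → best response a1.
Agent 1 against b4: payoffs 28, 93, 19, 88 → best response a2.
Agent 1 against b5: payoffs 94, 40, 56, 81 → best response a1.
Agent 2 against a1: payoffs 57, 21, 63, 75, 58 → best response b4.
Agent 2 against a2: payoffs 37, 56, 52, 91, 13 → best response b4.
Agent 2 against a3: payoffs 97, 49, 19, 37, 67 → best response b1.
Agent 2 against a4: payoffs 26, 66, 35, 57, 25 → best response b2.
Mutual best responses: (a2, b4); (a3, b1).

(a2, b4), (a3, b1)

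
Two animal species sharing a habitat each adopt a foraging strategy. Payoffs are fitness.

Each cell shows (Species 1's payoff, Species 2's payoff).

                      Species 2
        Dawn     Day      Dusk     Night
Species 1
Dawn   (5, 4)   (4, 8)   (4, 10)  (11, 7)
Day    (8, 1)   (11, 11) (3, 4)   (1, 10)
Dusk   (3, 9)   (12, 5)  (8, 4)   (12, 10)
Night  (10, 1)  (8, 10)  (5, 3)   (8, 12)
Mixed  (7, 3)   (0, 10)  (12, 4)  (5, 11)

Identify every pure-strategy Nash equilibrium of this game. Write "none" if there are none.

The unique pure-strategy Nash equilibrium is (Dusk, Night).

Species 1 against Dawn: payoffs 5, 8, 3, 10, 7 → best response Night.
Species 1 against Day: payoffs 4, 11, 12, 8, 0 → best response Dusk.
Species 1 against Dusk: payoffs 4, 3, 8, 5, 12 → best response Mixed.
Species 1 against Night: payoffs 11, 1, 12, 8, 5 → best response Dusk.
Species 2 against Dawn: payoffs 4, 8, 10, 7 → best response Dusk.
Species 2 against Day: payoffs 1, 11, 4, 10 → best response Day.
Species 2 against Dusk: payoffs 9, 5, 4, 10 → best response Night.
Species 2 against Night: payoffs 1, 10, 3, 12 → best response Night.
Species 2 against Mixed: payoffs 3, 10, 4, 11 → best response Night.
Mutual best responses: (Dusk, Night).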